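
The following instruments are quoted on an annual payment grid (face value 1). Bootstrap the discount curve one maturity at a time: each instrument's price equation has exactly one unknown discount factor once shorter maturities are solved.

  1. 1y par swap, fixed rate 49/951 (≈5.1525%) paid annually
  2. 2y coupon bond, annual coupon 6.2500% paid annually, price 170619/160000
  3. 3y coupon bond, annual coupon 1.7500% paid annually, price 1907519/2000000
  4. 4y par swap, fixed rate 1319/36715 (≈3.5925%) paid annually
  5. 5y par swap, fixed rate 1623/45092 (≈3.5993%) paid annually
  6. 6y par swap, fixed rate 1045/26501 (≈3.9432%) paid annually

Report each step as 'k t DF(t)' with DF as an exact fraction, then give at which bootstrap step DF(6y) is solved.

1 1 951/1000
2 2 9477/10000
3 3 9047/10000
4 4 8681/10000
5 5 8377/10000
6 6 791/1000
DF(6y) is solved at step 6

step 1 [1y] swap r/1=49/951: DF=(1 − 49/951·(0))/(1+49/951) = 951/1000 ≈ 0.951000
step 2 [2y] bond c/1=1/16: DF=(170619/160000 − 1/16·(0.951000))/(1+1/16) = 9477/10000 ≈ 0.947700
step 3 [3y] bond c/1=7/400: DF=(1907519/2000000 − 7/400·(0.951000+0.947700))/(1+7/400) = 9047/10000 ≈ 0.904700
step 4 [4y] swap r/1=1319/36715: DF=(1 − 1319/36715·(0.951000+0.947700+0.904700))/(1+1319/36715) = 8681/10000 ≈ 0.868100
step 5 [5y] swap r/1=1623/45092: DF=(1 − 1623/45092·(0.951000+0.947700+0.904700+0.868100))/(1+1623/45092) = 8377/10000 ≈ 0.837700
step 6 [6y] swap r/1=1045/26501: DF=(1 − 1045/26501·(0.951000+0.947700+0.904700+0.868100+0.837700))/(1+1045/26501) = 791/1000 ≈ 0.791000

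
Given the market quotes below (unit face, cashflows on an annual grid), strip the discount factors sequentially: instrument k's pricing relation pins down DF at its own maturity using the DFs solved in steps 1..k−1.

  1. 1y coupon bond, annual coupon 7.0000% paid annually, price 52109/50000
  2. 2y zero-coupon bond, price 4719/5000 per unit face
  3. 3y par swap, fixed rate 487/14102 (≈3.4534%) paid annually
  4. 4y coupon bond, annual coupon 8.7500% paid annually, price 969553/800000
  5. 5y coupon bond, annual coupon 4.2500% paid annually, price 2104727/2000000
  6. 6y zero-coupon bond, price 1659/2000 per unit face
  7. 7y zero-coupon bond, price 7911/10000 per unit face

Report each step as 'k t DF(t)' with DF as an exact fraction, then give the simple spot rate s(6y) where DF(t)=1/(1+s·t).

1 1 487/500
2 2 4719/5000
3 3 4513/5000
4 4 71/80
5 5 8583/10000
6 6 1659/2000
7 7 7911/10000
s(6y) = (1/(1659/2000) − 1)/(6) = 341/9954 ≈ 3.4258%

step 1 [1y] bond c/1=7/100: DF=(52109/50000 − 7/100·(0))/(1+7/100) = 487/500 ≈ 0.974000
step 2 [2y] zero: DF = P = 4719/5000 ≈ 0.943800
step 3 [3y] swap r/1=487/14102: DF=(1 − 487/14102·(0.974000+0.943800))/(1+487/14102) = 4513/5000 ≈ 0.902600
step 4 [4y] bond c/1=7/80: DF=(969553/800000 − 7/80·(0.974000+0.943800+0.902600))/(1+7/80) = 71/80 ≈ 0.887500
step 5 [5y] bond c/1=17/400: DF=(2104727/2000000 − 17/400·(0.974000+0.943800+0.902600+0.887500))/(1+17/400) = 8583/10000 ≈ 0.858300
step 6 [6y] zero: DF = P = 1659/2000 ≈ 0.829500
step 7 [7y] zero: DF = P = 7911/10000 ≈ 0.791100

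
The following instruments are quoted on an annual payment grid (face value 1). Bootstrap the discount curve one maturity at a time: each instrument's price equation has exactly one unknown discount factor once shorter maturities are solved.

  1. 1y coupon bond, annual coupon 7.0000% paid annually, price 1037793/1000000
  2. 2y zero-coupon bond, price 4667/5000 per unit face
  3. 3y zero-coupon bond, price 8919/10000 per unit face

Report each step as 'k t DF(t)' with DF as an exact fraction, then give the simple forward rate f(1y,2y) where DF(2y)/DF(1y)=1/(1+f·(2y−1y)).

step 1 [1y] bond c/1=7/100: DF=(1037793/1000000 − 7/100·(0))/(1+7/100) = 9699/10000 ≈ 0.969900
step 2 [2y] zero: DF = P = 4667/5000 ≈ 0.933400
step 3 [3y] zero: DF = P = 8919/10000 ≈ 0.891900

1 1 9699/10000
2 2 4667/5000
3 3 8919/10000
f(1y,2y) = ((9699/10000)/(4667/5000) − 1)/(1) = 365/9334 ≈ 3.9104%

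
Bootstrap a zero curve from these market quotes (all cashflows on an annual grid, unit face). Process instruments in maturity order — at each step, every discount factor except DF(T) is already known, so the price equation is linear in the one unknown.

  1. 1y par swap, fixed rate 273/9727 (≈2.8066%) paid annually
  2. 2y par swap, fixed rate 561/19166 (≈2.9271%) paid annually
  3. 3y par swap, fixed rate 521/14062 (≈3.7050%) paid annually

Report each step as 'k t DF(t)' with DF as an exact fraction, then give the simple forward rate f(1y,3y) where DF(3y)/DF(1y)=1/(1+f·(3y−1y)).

1 1 9727/10000
2 2 9439/10000
3 3 4479/5000
f(1y,3y) = ((9727/10000)/(4479/5000) − 1)/(2) = 769/17916 ≈ 4.2923%

step 1 [1y] swap r/1=273/9727: DF=(1 − 273/9727·(0))/(1+273/9727) = 9727/10000 ≈ 0.972700
step 2 [2y] swap r/1=561/19166: DF=(1 − 561/19166·(0.972700))/(1+561/19166) = 9439/10000 ≈ 0.943900
step 3 [3y] swap r/1=521/14062: DF=(1 − 521/14062·(0.972700+0.943900))/(1+521/14062) = 4479/5000 ≈ 0.895800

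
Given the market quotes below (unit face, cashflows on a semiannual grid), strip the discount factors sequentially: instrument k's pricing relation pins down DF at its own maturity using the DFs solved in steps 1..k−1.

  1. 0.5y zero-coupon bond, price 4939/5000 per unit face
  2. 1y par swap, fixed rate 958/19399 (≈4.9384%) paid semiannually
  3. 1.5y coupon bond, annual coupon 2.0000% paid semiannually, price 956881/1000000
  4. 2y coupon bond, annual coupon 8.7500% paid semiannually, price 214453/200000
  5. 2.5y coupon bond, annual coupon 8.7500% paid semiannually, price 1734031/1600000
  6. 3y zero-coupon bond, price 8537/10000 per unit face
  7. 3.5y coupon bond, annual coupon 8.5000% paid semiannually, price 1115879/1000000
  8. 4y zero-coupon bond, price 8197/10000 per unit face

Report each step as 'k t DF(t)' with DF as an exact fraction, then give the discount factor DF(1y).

step 1 [0.5y] zero: DF = P = 4939/5000 ≈ 0.987800
step 2 [1y] swap r/2=479/19399: DF=(1 − 479/19399·(0.987800))/(1+479/19399) = 9521/10000 ≈ 0.952100
step 3 [1.5y] bond c/2=1/100: DF=(956881/1000000 − 1/100·(0.987800+0.952100))/(1+1/100) = 4641/5000 ≈ 0.928200
step 4 [2y] bond c/2=7/160: DF=(214453/200000 − 7/160·(0.987800+0.952100+0.928200))/(1+7/160) = 9071/10000 ≈ 0.907100
step 5 [2.5y] bond c/2=7/160: DF=(1734031/1600000 − 7/160·(0.987800+0.952100+0.928200+0.907100))/(1+7/160) = 8801/10000 ≈ 0.880100
step 6 [3y] zero: DF = P = 8537/10000 ≈ 0.853700
step 7 [3.5y] bond c/2=17/400: DF=(1115879/1000000 − 17/400·(0.987800+0.952100+0.928200+0.907100+0.880100+0.853700))/(1+17/400) = 4229/5000 ≈ 0.845800
step 8 [4y] zero: DF = P = 8197/10000 ≈ 0.819700

1 1/2 4939/5000
2 1 9521/10000
3 3/2 4641/5000
4 2 9071/10000
5 5/2 8801/10000
6 3 8537/10000
7 7/2 4229/5000
8 4 8197/10000
DF(1y) = 9521/10000 ≈ 0.952100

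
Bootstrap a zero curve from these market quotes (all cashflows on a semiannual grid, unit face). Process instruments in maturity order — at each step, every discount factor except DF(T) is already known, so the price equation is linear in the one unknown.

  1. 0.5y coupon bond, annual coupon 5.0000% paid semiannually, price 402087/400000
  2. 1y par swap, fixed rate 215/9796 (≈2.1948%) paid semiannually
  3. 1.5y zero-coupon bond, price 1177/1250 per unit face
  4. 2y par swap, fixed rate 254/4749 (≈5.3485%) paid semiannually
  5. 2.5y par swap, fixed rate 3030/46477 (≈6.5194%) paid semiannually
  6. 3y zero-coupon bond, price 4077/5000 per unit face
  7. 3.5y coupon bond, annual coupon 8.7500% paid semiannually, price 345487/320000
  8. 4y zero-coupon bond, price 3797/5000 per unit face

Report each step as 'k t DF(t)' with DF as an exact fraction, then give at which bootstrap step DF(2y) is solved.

step 1 [0.5y] bond c/2=1/40: DF=(402087/400000 − 1/40·(0))/(1+1/40) = 9807/10000 ≈ 0.980700
step 2 [1y] swap r/2=215/19592: DF=(1 − 215/19592·(0.980700))/(1+215/19592) = 1957/2000 ≈ 0.978500
step 3 [1.5y] zero: DF = P = 1177/1250 ≈ 0.941600
step 4 [2y] swap r/2=127/4749: DF=(1 − 127/4749·(0.980700+0.978500+0.941600))/(1+127/4749) = 1123/1250 ≈ 0.898400
step 5 [2.5y] swap r/2=1515/46477: DF=(1 − 1515/46477·(0.980700+0.978500+0.941600+0.898400))/(1+1515/46477) = 1697/2000 ≈ 0.848500
step 6 [3y] zero: DF = P = 4077/5000 ≈ 0.815400
step 7 [3.5y] bond c/2=7/160: DF=(345487/320000 − 7/160·(0.980700+0.978500+0.941600+0.898400+0.848500+0.815400))/(1+7/160) = 4027/5000 ≈ 0.805400
step 8 [4y] zero: DF = P = 3797/5000 ≈ 0.759400

1 1/2 9807/10000
2 1 1957/2000
3 3/2 1177/1250
4 2 1123/1250
5 5/2 1697/2000
6 3 4077/5000
7 7/2 4027/5000
8 4 3797/5000
DF(2y) is solved at step 4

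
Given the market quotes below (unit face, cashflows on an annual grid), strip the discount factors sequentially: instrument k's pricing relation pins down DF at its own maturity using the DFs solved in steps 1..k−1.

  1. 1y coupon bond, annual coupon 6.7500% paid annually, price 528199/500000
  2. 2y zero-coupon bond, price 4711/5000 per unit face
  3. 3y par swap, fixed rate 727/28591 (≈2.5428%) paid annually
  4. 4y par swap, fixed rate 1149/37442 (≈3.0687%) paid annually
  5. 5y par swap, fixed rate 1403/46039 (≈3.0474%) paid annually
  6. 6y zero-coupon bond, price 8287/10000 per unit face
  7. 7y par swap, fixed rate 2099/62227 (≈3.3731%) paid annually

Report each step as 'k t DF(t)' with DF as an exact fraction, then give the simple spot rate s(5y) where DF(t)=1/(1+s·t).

step 1 [1y] bond c/1=27/400: DF=(528199/500000 − 27/400·(0))/(1+27/400) = 1237/1250 ≈ 0.989600
step 2 [2y] zero: DF = P = 4711/5000 ≈ 0.942200
step 3 [3y] swap r/1=727/28591: DF=(1 − 727/28591·(0.989600+0.942200))/(1+727/28591) = 9273/10000 ≈ 0.927300
step 4 [4y] swap r/1=1149/37442: DF=(1 − 1149/37442·(0.989600+0.942200+0.927300))/(1+1149/37442) = 8851/10000 ≈ 0.885100
step 5 [5y] swap r/1=1403/46039: DF=(1 − 1403/46039·(0.989600+0.942200+0.927300+0.885100))/(1+1403/46039) = 8597/10000 ≈ 0.859700
step 6 [6y] zero: DF = P = 8287/10000 ≈ 0.828700
step 7 [7y] swap r/1=2099/62227: DF=(1 − 2099/62227·(0.989600+0.942200+0.927300+0.885100+0.859700+0.828700))/(1+2099/62227) = 7901/10000 ≈ 0.790100

1 1 1237/1250
2 2 4711/5000
3 3 9273/10000
4 4 8851/10000
5 5 8597/10000
6 6 8287/10000
7 7 7901/10000
s(5y) = (1/(8597/10000) − 1)/(5) = 1403/42985 ≈ 3.2639%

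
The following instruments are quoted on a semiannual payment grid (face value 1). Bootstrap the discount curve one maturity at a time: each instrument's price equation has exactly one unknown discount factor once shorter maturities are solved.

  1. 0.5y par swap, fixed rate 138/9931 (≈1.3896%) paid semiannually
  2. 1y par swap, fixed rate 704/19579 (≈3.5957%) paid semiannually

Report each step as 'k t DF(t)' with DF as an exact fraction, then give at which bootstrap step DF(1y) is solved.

1 1/2 9931/10000
2 1 603/625
DF(1y) is solved at step 2

step 1 [0.5y] swap r/2=69/9931: DF=(1 − 69/9931·(0))/(1+69/9931) = 9931/10000 ≈ 0.993100
step 2 [1y] swap r/2=352/19579: DF=(1 − 352/19579·(0.993100))/(1+352/19579) = 603/625 ≈ 0.964800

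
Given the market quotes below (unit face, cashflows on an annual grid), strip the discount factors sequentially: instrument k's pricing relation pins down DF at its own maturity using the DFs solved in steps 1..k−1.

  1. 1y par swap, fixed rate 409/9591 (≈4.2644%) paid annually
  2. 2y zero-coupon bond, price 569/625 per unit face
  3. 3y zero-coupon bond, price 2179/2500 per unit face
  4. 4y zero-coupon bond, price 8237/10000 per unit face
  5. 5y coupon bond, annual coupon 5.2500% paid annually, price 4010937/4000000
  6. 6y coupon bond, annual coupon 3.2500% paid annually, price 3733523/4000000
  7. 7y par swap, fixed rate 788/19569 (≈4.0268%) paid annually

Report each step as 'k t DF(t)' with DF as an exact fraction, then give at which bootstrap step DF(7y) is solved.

step 1 [1y] swap r/1=409/9591: DF=(1 − 409/9591·(0))/(1+409/9591) = 9591/10000 ≈ 0.959100
step 2 [2y] zero: DF = P = 569/625 ≈ 0.910400
step 3 [3y] zero: DF = P = 2179/2500 ≈ 0.871600
step 4 [4y] zero: DF = P = 8237/10000 ≈ 0.823700
step 5 [5y] bond c/1=21/400: DF=(4010937/4000000 − 21/400·(0.959100+0.910400+0.871600+0.823700))/(1+21/400) = 7749/10000 ≈ 0.774900
step 6 [6y] bond c/1=13/400: DF=(3733523/4000000 − 13/400·(0.959100+0.910400+0.871600+0.823700+0.774900))/(1+13/400) = 3837/5000 ≈ 0.767400
step 7 [7y] swap r/1=788/19569: DF=(1 − 788/19569·(0.959100+0.910400+0.871600+0.823700+0.774900+0.767400))/(1+788/19569) = 1909/2500 ≈ 0.763600

1 1 9591/10000
2 2 569/625
3 3 2179/2500
4 4 8237/10000
5 5 7749/10000
6 6 3837/5000
7 7 1909/2500
DF(7y) is solved at step 7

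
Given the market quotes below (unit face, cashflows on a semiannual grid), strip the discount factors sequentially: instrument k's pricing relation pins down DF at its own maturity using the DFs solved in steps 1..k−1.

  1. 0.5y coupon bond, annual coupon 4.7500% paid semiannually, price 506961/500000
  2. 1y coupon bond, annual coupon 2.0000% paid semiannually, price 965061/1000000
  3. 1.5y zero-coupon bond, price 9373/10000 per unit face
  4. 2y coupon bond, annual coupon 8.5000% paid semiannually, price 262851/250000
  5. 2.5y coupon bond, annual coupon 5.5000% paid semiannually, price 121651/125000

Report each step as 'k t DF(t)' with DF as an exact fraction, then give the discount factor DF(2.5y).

1 1/2 619/625
2 1 9457/10000
3 3/2 9373/10000
4 2 4457/5000
5 5/2 529/625
DF(2.5y) = 529/625 ≈ 0.846400

step 1 [0.5y] bond c/2=19/800: DF=(506961/500000 − 19/800·(0))/(1+19/800) = 619/625 ≈ 0.990400
step 2 [1y] bond c/2=1/100: DF=(965061/1000000 − 1/100·(0.990400))/(1+1/100) = 9457/10000 ≈ 0.945700
step 3 [1.5y] zero: DF = P = 9373/10000 ≈ 0.937300
step 4 [2y] bond c/2=17/400: DF=(262851/250000 − 17/400·(0.990400+0.945700+0.937300))/(1+17/400) = 4457/5000 ≈ 0.891400
step 5 [2.5y] bond c/2=11/400: DF=(121651/125000 − 11/400·(0.990400+0.945700+0.937300+0.891400))/(1+11/400) = 529/625 ≈ 0.846400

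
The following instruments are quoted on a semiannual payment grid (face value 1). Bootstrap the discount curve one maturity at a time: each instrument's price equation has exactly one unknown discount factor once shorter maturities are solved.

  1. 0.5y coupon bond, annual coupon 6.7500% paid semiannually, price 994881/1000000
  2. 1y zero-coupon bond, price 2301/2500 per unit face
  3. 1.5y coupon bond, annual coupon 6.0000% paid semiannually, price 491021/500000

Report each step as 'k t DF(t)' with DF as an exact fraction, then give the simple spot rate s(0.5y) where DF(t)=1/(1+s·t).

1 1/2 1203/1250
2 1 2301/2500
3 3/2 4493/5000
s(0.5y) = (1/(1203/1250) − 1)/(1/2) = 94/1203 ≈ 7.8138%

step 1 [0.5y] bond c/2=27/800: DF=(994881/1000000 − 27/800·(0))/(1+27/800) = 1203/1250 ≈ 0.962400
step 2 [1y] zero: DF = P = 2301/2500 ≈ 0.920400
step 3 [1.5y] bond c/2=3/100: DF=(491021/500000 − 3/100·(0.962400+0.920400))/(1+3/100) = 4493/5000 ≈ 0.898600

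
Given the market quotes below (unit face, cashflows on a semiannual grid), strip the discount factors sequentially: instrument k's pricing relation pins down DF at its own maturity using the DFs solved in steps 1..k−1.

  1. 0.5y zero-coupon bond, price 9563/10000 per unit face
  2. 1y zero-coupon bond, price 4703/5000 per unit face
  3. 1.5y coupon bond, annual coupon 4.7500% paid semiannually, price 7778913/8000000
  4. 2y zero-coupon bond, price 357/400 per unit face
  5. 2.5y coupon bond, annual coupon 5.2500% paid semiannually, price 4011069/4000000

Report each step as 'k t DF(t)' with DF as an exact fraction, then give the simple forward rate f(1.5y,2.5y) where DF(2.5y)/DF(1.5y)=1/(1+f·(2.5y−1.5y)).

step 1 [0.5y] zero: DF = P = 9563/10000 ≈ 0.956300
step 2 [1y] zero: DF = P = 4703/5000 ≈ 0.940600
step 3 [1.5y] bond c/2=19/800: DF=(7778913/8000000 − 19/800·(0.956300+0.940600))/(1+19/800) = 4529/5000 ≈ 0.905800
step 4 [2y] zero: DF = P = 357/400 ≈ 0.892500
step 5 [2.5y] bond c/2=21/800: DF=(4011069/4000000 − 21/800·(0.956300+0.940600+0.905800+0.892500))/(1+21/800) = 4413/5000 ≈ 0.882600

1 1/2 9563/10000
2 1 4703/5000
3 3/2 4529/5000
4 2 357/400
5 5/2 4413/5000
f(1.5y,2.5y) = ((4529/5000)/(4413/5000) − 1)/(1) = 116/4413 ≈ 2.6286%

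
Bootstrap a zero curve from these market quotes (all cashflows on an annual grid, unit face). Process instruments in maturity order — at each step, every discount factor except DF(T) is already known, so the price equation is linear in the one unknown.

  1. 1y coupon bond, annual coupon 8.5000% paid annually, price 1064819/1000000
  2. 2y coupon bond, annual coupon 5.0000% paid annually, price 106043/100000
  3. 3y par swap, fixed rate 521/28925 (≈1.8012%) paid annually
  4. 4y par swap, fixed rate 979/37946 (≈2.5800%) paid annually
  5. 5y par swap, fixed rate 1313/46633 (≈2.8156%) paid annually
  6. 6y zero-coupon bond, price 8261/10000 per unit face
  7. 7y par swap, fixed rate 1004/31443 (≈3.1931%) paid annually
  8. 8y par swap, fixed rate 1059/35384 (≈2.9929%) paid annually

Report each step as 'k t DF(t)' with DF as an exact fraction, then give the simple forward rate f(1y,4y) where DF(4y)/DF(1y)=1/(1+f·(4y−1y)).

1 1 4907/5000
2 2 602/625
3 3 9479/10000
4 4 9021/10000
5 5 8687/10000
6 6 8261/10000
7 7 999/1250
8 8 3941/5000
f(1y,4y) = ((4907/5000)/(9021/10000) − 1)/(3) = 793/27063 ≈ 2.9302%

step 1 [1y] bond c/1=17/200: DF=(1064819/1000000 − 17/200·(0))/(1+17/200) = 4907/5000 ≈ 0.981400
step 2 [2y] bond c/1=1/20: DF=(106043/100000 − 1/20·(0.981400))/(1+1/20) = 602/625 ≈ 0.963200
step 3 [3y] swap r/1=521/28925: DF=(1 − 521/28925·(0.981400+0.963200))/(1+521/28925) = 9479/10000 ≈ 0.947900
step 4 [4y] swap r/1=979/37946: DF=(1 − 979/37946·(0.981400+0.963200+0.947900))/(1+979/37946) = 9021/10000 ≈ 0.902100
step 5 [5y] swap r/1=1313/46633: DF=(1 − 1313/46633·(0.981400+0.963200+0.947900+0.902100))/(1+1313/46633) = 8687/10000 ≈ 0.868700
step 6 [6y] zero: DF = P = 8261/10000 ≈ 0.826100
step 7 [7y] swap r/1=1004/31443: DF=(1 − 1004/31443·(0.981400+0.963200+0.947900+0.902100+0.868700+0.826100))/(1+1004/31443) = 999/1250 ≈ 0.799200
step 8 [8y] swap r/1=1059/35384: DF=(1 − 1059/35384·(0.981400+0.963200+0.947900+0.902100+0.868700+0.826100+0.799200))/(1+1059/35384) = 3941/5000 ≈ 0.788200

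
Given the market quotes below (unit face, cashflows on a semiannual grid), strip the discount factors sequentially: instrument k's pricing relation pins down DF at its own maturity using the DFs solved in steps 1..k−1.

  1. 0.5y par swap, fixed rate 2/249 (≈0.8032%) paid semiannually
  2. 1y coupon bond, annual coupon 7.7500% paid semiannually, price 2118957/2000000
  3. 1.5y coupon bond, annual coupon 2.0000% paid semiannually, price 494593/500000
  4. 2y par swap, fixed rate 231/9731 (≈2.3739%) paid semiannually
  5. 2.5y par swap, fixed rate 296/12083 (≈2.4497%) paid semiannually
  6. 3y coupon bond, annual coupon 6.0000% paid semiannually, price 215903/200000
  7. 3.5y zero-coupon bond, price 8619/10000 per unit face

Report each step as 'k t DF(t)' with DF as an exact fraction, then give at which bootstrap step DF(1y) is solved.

step 1 [0.5y] swap r/2=1/249: DF=(1 − 1/249·(0))/(1+1/249) = 249/250 ≈ 0.996000
step 2 [1y] bond c/2=31/800: DF=(2118957/2000000 − 31/800·(0.996000))/(1+31/800) = 2457/2500 ≈ 0.982800
step 3 [1.5y] bond c/2=1/100: DF=(494593/500000 − 1/100·(0.996000+0.982800))/(1+1/100) = 4799/5000 ≈ 0.959800
step 4 [2y] swap r/2=231/19462: DF=(1 − 231/19462·(0.996000+0.982800+0.959800))/(1+231/19462) = 4769/5000 ≈ 0.953800
step 5 [2.5y] swap r/2=148/12083: DF=(1 − 148/12083·(0.996000+0.982800+0.959800+0.953800))/(1+148/12083) = 588/625 ≈ 0.940800
step 6 [3y] bond c/2=3/100: DF=(215903/200000 − 3/100·(0.996000+0.982800+0.959800+0.953800+0.940800))/(1+3/100) = 9073/10000 ≈ 0.907300
step 7 [3.5y] zero: DF = P = 8619/10000 ≈ 0.861900

1 1/2 249/250
2 1 2457/2500
3 3/2 4799/5000
4 2 4769/5000
5 5/2 588/625
6 3 9073/10000
7 7/2 8619/10000
DF(1y) is solved at step 2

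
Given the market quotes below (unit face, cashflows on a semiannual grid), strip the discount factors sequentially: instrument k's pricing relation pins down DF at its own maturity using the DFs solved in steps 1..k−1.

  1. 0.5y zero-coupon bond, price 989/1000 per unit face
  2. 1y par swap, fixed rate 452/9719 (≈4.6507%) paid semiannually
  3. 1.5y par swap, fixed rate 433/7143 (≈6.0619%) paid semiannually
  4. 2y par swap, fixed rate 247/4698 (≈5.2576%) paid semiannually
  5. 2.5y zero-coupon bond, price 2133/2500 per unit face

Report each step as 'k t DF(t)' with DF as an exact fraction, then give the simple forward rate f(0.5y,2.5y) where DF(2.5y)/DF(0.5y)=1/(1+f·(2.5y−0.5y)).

step 1 [0.5y] zero: DF = P = 989/1000 ≈ 0.989000
step 2 [1y] swap r/2=226/9719: DF=(1 − 226/9719·(0.989000))/(1+226/9719) = 2387/2500 ≈ 0.954800
step 3 [1.5y] swap r/2=433/14286: DF=(1 − 433/14286·(0.989000+0.954800))/(1+433/14286) = 4567/5000 ≈ 0.913400
step 4 [2y] swap r/2=247/9396: DF=(1 − 247/9396·(0.989000+0.954800+0.913400))/(1+247/9396) = 2253/2500 ≈ 0.901200
step 5 [2.5y] zero: DF = P = 2133/2500 ≈ 0.853200

1 1/2 989/1000
2 1 2387/2500
3 3/2 4567/5000
4 2 2253/2500
5 5/2 2133/2500
f(0.5y,2.5y) = ((989/1000)/(2133/2500) − 1)/(2) = 679/8532 ≈ 7.9583%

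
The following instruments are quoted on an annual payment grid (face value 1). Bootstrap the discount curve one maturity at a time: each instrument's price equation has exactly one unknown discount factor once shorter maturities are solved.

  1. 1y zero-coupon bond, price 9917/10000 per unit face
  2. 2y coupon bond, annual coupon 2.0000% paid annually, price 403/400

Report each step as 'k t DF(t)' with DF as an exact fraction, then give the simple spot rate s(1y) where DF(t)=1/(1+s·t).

1 1 9917/10000
2 2 9683/10000
s(1y) = (1/(9917/10000) − 1)/(1) = 83/9917 ≈ 0.8369%

step 1 [1y] zero: DF = P = 9917/10000 ≈ 0.991700
step 2 [2y] bond c/1=1/50: DF=(403/400 − 1/50·(0.991700))/(1+1/50) = 9683/10000 ≈ 0.968300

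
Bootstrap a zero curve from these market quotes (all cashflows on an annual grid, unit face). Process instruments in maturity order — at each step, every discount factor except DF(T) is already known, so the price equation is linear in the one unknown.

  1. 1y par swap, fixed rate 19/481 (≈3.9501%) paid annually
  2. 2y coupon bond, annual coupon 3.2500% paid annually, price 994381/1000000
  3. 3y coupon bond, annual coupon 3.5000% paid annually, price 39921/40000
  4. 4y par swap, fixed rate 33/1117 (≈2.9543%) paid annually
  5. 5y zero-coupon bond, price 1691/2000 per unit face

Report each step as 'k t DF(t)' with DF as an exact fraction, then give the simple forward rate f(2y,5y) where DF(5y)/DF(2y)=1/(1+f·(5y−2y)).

1 1 481/500
2 2 583/625
3 3 4501/5000
4 4 8911/10000
5 5 1691/2000
f(2y,5y) = ((583/625)/(1691/2000) − 1)/(3) = 291/8455 ≈ 3.4418%

step 1 [1y] swap r/1=19/481: DF=(1 − 19/481·(0))/(1+19/481) = 481/500 ≈ 0.962000
step 2 [2y] bond c/1=13/400: DF=(994381/1000000 − 13/400·(0.962000))/(1+13/400) = 583/625 ≈ 0.932800
step 3 [3y] bond c/1=7/200: DF=(39921/40000 − 7/200·(0.962000+0.932800))/(1+7/200) = 4501/5000 ≈ 0.900200
step 4 [4y] swap r/1=33/1117: DF=(1 − 33/1117·(0.962000+0.932800+0.900200))/(1+33/1117) = 8911/10000 ≈ 0.891100
step 5 [5y] zero: DF = P = 1691/2000 ≈ 0.845500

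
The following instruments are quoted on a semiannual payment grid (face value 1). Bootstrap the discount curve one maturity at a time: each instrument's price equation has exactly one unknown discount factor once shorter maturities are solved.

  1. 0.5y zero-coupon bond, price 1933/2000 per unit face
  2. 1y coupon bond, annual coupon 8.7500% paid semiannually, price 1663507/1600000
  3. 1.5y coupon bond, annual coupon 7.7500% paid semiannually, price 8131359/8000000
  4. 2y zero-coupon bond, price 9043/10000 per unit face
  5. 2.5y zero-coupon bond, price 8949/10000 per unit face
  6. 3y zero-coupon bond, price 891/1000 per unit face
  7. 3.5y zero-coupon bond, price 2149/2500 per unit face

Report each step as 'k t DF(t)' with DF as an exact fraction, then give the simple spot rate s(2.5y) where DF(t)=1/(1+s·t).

step 1 [0.5y] zero: DF = P = 1933/2000 ≈ 0.966500
step 2 [1y] bond c/2=7/160: DF=(1663507/1600000 − 7/160·(0.966500))/(1+7/160) = 2389/2500 ≈ 0.955600
step 3 [1.5y] bond c/2=31/800: DF=(8131359/8000000 − 31/800·(0.966500+0.955600))/(1+31/800) = 2267/2500 ≈ 0.906800
step 4 [2y] zero: DF = P = 9043/10000 ≈ 0.904300
step 5 [2.5y] zero: DF = P = 8949/10000 ≈ 0.894900
step 6 [3y] zero: DF = P = 891/1000 ≈ 0.891000
step 7 [3.5y] zero: DF = P = 2149/2500 ≈ 0.859600

1 1/2 1933/2000
2 1 2389/2500
3 3/2 2267/2500
4 2 9043/10000
5 5/2 8949/10000
6 3 891/1000
7 7/2 2149/2500
s(2.5y) = (1/(8949/10000) − 1)/(5/2) = 2102/44745 ≈ 4.6977%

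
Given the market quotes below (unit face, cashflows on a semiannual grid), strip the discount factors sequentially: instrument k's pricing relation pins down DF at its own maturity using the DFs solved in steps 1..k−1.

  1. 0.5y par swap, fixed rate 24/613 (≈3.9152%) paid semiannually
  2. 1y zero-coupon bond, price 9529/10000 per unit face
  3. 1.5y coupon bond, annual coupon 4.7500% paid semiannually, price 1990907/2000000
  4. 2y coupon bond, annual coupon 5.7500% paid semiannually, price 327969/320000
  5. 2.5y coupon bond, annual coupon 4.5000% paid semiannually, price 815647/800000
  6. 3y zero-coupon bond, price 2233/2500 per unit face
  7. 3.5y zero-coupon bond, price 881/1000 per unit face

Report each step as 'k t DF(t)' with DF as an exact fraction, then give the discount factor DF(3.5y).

1 1/2 613/625
2 1 9529/10000
3 3/2 371/400
4 2 9163/10000
5 5/2 457/500
6 3 2233/2500
7 7/2 881/1000
DF(3.5y) = 881/1000 ≈ 0.881000

step 1 [0.5y] swap r/2=12/613: DF=(1 − 12/613·(0))/(1+12/613) = 613/625 ≈ 0.980800
step 2 [1y] zero: DF = P = 9529/10000 ≈ 0.952900
step 3 [1.5y] bond c/2=19/800: DF=(1990907/2000000 − 19/800·(0.980800+0.952900))/(1+19/800) = 371/400 ≈ 0.927500
step 4 [2y] bond c/2=23/800: DF=(327969/320000 − 23/800·(0.980800+0.952900+0.927500))/(1+23/800) = 9163/10000 ≈ 0.916300
step 5 [2.5y] bond c/2=9/400: DF=(815647/800000 − 9/400·(0.980800+0.952900+0.927500+0.916300))/(1+9/400) = 457/500 ≈ 0.914000
step 6 [3y] zero: DF = P = 2233/2500 ≈ 0.893200
step 7 [3.5y] zero: DF = P = 881/1000 ≈ 0.881000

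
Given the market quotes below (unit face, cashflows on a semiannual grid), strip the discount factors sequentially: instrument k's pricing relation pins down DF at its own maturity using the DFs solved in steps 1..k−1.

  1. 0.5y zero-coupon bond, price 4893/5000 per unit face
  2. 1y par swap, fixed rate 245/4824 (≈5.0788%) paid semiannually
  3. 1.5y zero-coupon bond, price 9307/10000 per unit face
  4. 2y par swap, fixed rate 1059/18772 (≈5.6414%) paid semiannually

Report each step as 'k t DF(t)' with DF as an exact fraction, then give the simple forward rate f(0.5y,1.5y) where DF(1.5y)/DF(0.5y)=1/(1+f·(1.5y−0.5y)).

1 1/2 4893/5000
2 1 951/1000
3 3/2 9307/10000
4 2 8941/10000
f(0.5y,1.5y) = ((4893/5000)/(9307/10000) − 1)/(1) = 479/9307 ≈ 5.1467%

step 1 [0.5y] zero: DF = P = 4893/5000 ≈ 0.978600
step 2 [1y] swap r/2=245/9648: DF=(1 − 245/9648·(0.978600))/(1+245/9648) = 951/1000 ≈ 0.951000
step 3 [1.5y] zero: DF = P = 9307/10000 ≈ 0.930700
step 4 [2y] swap r/2=1059/37544: DF=(1 − 1059/37544·(0.978600+0.951000+0.930700))/(1+1059/37544) = 8941/10000 ≈ 0.894100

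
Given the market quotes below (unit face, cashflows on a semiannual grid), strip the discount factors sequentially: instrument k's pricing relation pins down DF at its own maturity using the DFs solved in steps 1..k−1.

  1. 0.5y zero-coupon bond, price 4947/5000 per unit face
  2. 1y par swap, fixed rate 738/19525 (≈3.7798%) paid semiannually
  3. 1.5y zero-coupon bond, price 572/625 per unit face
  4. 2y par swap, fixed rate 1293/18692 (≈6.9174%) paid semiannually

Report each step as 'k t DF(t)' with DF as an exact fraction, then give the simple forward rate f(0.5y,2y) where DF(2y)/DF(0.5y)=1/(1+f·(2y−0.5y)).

step 1 [0.5y] zero: DF = P = 4947/5000 ≈ 0.989400
step 2 [1y] swap r/2=369/19525: DF=(1 − 369/19525·(0.989400))/(1+369/19525) = 9631/10000 ≈ 0.963100
step 3 [1.5y] zero: DF = P = 572/625 ≈ 0.915200
step 4 [2y] swap r/2=1293/37384: DF=(1 − 1293/37384·(0.989400+0.963100+0.915200))/(1+1293/37384) = 8707/10000 ≈ 0.870700

1 1/2 4947/5000
2 1 9631/10000
3 3/2 572/625
4 2 8707/10000
f(0.5y,2y) = ((4947/5000)/(8707/10000) − 1)/(3/2) = 2374/26121 ≈ 9.0885%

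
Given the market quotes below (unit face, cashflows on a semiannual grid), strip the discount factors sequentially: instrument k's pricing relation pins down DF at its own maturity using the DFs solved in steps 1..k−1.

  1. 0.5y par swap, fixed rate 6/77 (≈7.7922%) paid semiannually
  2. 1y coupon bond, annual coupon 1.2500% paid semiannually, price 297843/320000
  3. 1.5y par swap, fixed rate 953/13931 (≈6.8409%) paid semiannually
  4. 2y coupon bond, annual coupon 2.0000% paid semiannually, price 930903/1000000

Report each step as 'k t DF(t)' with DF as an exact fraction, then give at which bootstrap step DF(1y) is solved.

1 1/2 77/80
2 1 919/1000
3 3/2 9047/10000
4 2 8941/10000
DF(1y) is solved at step 2

step 1 [0.5y] swap r/2=3/77: DF=(1 − 3/77·(0))/(1+3/77) = 77/80 ≈ 0.962500
step 2 [1y] bond c/2=1/160: DF=(297843/320000 − 1/160·(0.962500))/(1+1/160) = 919/1000 ≈ 0.919000
step 3 [1.5y] swap r/2=953/27862: DF=(1 − 953/27862·(0.962500+0.919000))/(1+953/27862) = 9047/10000 ≈ 0.904700
step 4 [2y] bond c/2=1/100: DF=(930903/1000000 − 1/100·(0.962500+0.919000+0.904700))/(1+1/100) = 8941/10000 ≈ 0.894100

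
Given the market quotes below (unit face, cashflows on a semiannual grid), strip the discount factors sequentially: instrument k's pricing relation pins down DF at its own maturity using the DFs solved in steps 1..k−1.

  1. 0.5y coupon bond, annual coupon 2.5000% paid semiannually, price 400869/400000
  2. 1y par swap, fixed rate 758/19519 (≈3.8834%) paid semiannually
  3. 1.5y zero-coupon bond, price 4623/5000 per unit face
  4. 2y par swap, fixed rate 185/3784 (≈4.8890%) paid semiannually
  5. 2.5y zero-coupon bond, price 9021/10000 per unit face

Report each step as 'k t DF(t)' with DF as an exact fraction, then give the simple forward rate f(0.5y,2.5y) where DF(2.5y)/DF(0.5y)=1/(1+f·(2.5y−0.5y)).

1 1/2 4949/5000
2 1 9621/10000
3 3/2 4623/5000
4 2 363/400
5 5/2 9021/10000
f(0.5y,2.5y) = ((4949/5000)/(9021/10000) − 1)/(2) = 877/18042 ≈ 4.8609%

step 1 [0.5y] bond c/2=1/80: DF=(400869/400000 − 1/80·(0))/(1+1/80) = 4949/5000 ≈ 0.989800
step 2 [1y] swap r/2=379/19519: DF=(1 − 379/19519·(0.989800))/(1+379/19519) = 9621/10000 ≈ 0.962100
step 3 [1.5y] zero: DF = P = 4623/5000 ≈ 0.924600
step 4 [2y] swap r/2=185/7568: DF=(1 − 185/7568·(0.989800+0.962100+0.924600))/(1+185/7568) = 363/400 ≈ 0.907500
step 5 [2.5y] zero: DF = P = 9021/10000 ≈ 0.902100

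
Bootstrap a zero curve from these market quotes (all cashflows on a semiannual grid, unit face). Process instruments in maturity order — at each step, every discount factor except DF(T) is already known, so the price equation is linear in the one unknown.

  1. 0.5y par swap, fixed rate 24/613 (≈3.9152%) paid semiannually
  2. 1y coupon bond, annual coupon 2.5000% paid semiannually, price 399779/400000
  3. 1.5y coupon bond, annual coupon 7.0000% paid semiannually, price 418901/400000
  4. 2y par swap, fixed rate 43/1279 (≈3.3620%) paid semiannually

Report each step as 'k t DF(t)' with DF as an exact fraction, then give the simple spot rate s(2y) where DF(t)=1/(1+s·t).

step 1 [0.5y] swap r/2=12/613: DF=(1 − 12/613·(0))/(1+12/613) = 613/625 ≈ 0.980800
step 2 [1y] bond c/2=1/80: DF=(399779/400000 − 1/80·(0.980800))/(1+1/80) = 39/40 ≈ 0.975000
step 3 [1.5y] bond c/2=7/200: DF=(418901/400000 − 7/200·(0.980800+0.975000))/(1+7/200) = 9457/10000 ≈ 0.945700
step 4 [2y] swap r/2=43/2558: DF=(1 − 43/2558·(0.980800+0.975000+0.945700))/(1+43/2558) = 1871/2000 ≈ 0.935500

1 1/2 613/625
2 1 39/40
3 3/2 9457/10000
4 2 1871/2000
s(2y) = (1/(1871/2000) − 1)/(2) = 129/3742 ≈ 3.4474%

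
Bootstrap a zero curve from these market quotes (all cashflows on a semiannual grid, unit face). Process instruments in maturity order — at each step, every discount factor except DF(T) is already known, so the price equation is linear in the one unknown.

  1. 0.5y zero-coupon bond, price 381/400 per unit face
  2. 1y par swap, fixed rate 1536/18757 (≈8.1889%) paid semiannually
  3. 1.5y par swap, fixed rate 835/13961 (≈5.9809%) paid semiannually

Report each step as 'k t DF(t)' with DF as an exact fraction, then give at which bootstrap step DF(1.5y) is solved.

step 1 [0.5y] zero: DF = P = 381/400 ≈ 0.952500
step 2 [1y] swap r/2=768/18757: DF=(1 − 768/18757·(0.952500))/(1+768/18757) = 577/625 ≈ 0.923200
step 3 [1.5y] swap r/2=835/27922: DF=(1 − 835/27922·(0.952500+0.923200))/(1+835/27922) = 1833/2000 ≈ 0.916500

1 1/2 381/400
2 1 577/625
3 3/2 1833/2000
DF(1.5y) is solved at step 3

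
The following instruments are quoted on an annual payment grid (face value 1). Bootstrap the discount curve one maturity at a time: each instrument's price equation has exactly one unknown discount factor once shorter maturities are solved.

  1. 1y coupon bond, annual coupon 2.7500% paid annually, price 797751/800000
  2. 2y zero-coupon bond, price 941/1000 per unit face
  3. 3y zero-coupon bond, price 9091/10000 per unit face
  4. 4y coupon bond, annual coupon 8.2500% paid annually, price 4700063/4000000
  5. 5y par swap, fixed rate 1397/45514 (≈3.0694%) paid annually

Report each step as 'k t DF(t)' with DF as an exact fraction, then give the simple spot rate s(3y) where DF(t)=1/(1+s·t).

1 1 1941/2000
2 2 941/1000
3 3 9091/10000
4 4 1741/2000
5 5 8603/10000
s(3y) = (1/(9091/10000) − 1)/(3) = 303/9091 ≈ 3.3330%

step 1 [1y] bond c/1=11/400: DF=(797751/800000 − 11/400·(0))/(1+11/400) = 1941/2000 ≈ 0.970500
step 2 [2y] zero: DF = P = 941/1000 ≈ 0.941000
step 3 [3y] zero: DF = P = 9091/10000 ≈ 0.909100
step 4 [4y] bond c/1=33/400: DF=(4700063/4000000 − 33/400·(0.970500+0.941000+0.909100))/(1+33/400) = 1741/2000 ≈ 0.870500
step 5 [5y] swap r/1=1397/45514: DF=(1 − 1397/45514·(0.970500+0.941000+0.909100+0.870500))/(1+1397/45514) = 8603/10000 ≈ 0.860300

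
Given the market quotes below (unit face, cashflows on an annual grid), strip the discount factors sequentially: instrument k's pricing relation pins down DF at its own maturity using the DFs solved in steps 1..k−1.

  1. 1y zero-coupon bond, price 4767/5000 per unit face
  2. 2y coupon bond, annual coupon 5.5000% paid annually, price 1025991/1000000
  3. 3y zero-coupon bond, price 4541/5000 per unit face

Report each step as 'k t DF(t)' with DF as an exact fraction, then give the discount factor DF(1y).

1 1 4767/5000
2 2 2307/2500
3 3 4541/5000
DF(1y) = 4767/5000 ≈ 0.953400

step 1 [1y] zero: DF = P = 4767/5000 ≈ 0.953400
step 2 [2y] bond c/1=11/200: DF=(1025991/1000000 − 11/200·(0.953400))/(1+11/200) = 2307/2500 ≈ 0.922800
step 3 [3y] zero: DF = P = 4541/5000 ≈ 0.908200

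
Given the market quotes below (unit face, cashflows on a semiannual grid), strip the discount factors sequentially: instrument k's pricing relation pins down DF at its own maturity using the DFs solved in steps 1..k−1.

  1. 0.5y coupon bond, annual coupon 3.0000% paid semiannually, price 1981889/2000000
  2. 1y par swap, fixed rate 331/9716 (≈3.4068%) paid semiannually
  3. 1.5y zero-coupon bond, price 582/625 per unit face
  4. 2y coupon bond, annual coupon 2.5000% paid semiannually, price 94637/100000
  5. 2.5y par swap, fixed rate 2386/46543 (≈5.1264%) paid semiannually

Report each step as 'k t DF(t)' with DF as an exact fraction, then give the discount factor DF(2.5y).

step 1 [0.5y] bond c/2=3/200: DF=(1981889/2000000 − 3/200·(0))/(1+3/200) = 9763/10000 ≈ 0.976300
step 2 [1y] swap r/2=331/19432: DF=(1 − 331/19432·(0.976300))/(1+331/19432) = 9669/10000 ≈ 0.966900
step 3 [1.5y] zero: DF = P = 582/625 ≈ 0.931200
step 4 [2y] bond c/2=1/80: DF=(94637/100000 − 1/80·(0.976300+0.966900+0.931200))/(1+1/80) = 562/625 ≈ 0.899200
step 5 [2.5y] swap r/2=1193/46543: DF=(1 − 1193/46543·(0.976300+0.966900+0.931200+0.899200))/(1+1193/46543) = 8807/10000 ≈ 0.880700

1 1/2 9763/10000
2 1 9669/10000
3 3/2 582/625
4 2 562/625
5 5/2 8807/10000
DF(2.5y) = 8807/10000 ≈ 0.880700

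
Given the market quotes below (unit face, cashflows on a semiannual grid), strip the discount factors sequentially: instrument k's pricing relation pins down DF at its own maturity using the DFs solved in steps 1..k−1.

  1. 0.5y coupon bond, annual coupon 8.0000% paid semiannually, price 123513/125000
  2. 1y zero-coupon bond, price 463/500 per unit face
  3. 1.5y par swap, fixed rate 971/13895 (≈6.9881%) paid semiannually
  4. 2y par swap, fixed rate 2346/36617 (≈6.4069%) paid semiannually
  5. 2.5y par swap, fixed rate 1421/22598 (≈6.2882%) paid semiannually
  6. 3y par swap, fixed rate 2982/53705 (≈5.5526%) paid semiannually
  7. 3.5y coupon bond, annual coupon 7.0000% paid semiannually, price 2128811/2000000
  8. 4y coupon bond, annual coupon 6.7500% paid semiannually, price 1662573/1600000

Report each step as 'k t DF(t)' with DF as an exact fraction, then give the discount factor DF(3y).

step 1 [0.5y] bond c/2=1/25: DF=(123513/125000 − 1/25·(0))/(1+1/25) = 9501/10000 ≈ 0.950100
step 2 [1y] zero: DF = P = 463/500 ≈ 0.926000
step 3 [1.5y] swap r/2=971/27790: DF=(1 − 971/27790·(0.950100+0.926000))/(1+971/27790) = 9029/10000 ≈ 0.902900
step 4 [2y] swap r/2=1173/36617: DF=(1 − 1173/36617·(0.950100+0.926000+0.902900))/(1+1173/36617) = 8827/10000 ≈ 0.882700
step 5 [2.5y] swap r/2=1421/45196: DF=(1 − 1421/45196·(0.950100+0.926000+0.902900+0.882700))/(1+1421/45196) = 8579/10000 ≈ 0.857900
step 6 [3y] swap r/2=1491/53705: DF=(1 − 1491/53705·(0.950100+0.926000+0.902900+0.882700+0.857900))/(1+1491/53705) = 8509/10000 ≈ 0.850900
step 7 [3.5y] bond c/2=7/200: DF=(2128811/2000000 − 7/200·(0.950100+0.926000+0.902900+0.882700+0.857900+0.850900))/(1+7/200) = 2117/2500 ≈ 0.846800
step 8 [4y] bond c/2=27/800: DF=(1662573/1600000 − 27/800·(0.950100+0.926000+0.902900+0.882700+0.857900+0.850900+0.846800))/(1+27/800) = 4011/5000 ≈ 0.802200

1 1/2 9501/10000
2 1 463/500
3 3/2 9029/10000
4 2 8827/10000
5 5/2 8579/10000
6 3 8509/10000
7 7/2 2117/2500
8 4 4011/5000
DF(3y) = 8509/10000 ≈ 0.850900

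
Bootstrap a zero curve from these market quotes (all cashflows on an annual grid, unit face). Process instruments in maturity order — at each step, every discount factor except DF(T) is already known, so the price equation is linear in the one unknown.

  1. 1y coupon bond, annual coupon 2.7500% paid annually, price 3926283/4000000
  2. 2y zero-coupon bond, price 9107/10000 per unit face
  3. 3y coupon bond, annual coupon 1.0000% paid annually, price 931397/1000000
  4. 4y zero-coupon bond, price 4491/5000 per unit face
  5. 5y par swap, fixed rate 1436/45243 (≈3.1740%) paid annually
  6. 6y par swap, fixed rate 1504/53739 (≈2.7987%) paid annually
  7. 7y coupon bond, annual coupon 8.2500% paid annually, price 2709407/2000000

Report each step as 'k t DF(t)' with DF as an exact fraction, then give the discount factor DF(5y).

step 1 [1y] bond c/1=11/400: DF=(3926283/4000000 − 11/400·(0))/(1+11/400) = 9553/10000 ≈ 0.955300
step 2 [2y] zero: DF = P = 9107/10000 ≈ 0.910700
step 3 [3y] bond c/1=1/100: DF=(931397/1000000 − 1/100·(0.955300+0.910700))/(1+1/100) = 9037/10000 ≈ 0.903700
step 4 [4y] zero: DF = P = 4491/5000 ≈ 0.898200
step 5 [5y] swap r/1=1436/45243: DF=(1 − 1436/45243·(0.955300+0.910700+0.903700+0.898200))/(1+1436/45243) = 2141/2500 ≈ 0.856400
step 6 [6y] swap r/1=1504/53739: DF=(1 − 1504/53739·(0.955300+0.910700+0.903700+0.898200+0.856400))/(1+1504/53739) = 531/625 ≈ 0.849600
step 7 [7y] bond c/1=33/400: DF=(2709407/2000000 − 33/400·(0.955300+0.910700+0.903700+0.898200+0.856400+0.849600))/(1+33/400) = 8419/10000 ≈ 0.841900

1 1 9553/10000
2 2 9107/10000
3 3 9037/10000
4 4 4491/5000
5 5 2141/2500
6 6 531/625
7 7 8419/10000
DF(5y) = 2141/2500 ≈ 0.856400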